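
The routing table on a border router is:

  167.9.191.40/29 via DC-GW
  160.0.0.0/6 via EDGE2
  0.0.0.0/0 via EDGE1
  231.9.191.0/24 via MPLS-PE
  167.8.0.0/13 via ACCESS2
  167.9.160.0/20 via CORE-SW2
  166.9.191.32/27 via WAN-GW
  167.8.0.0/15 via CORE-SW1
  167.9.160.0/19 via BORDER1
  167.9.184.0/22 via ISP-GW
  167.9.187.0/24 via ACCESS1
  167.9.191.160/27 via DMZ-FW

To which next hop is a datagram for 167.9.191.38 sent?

Routes whose prefix contains 167.9.191.38:
  0.0.0.0/0 (default, matches everything) -> EDGE1
  167.8.0.0/13 (167.8.0.0 - 167.15.255.255) -> ACCESS2
  167.8.0.0/15 (167.8.0.0 - 167.9.255.255) -> CORE-SW1
  167.9.160.0/19 (167.9.160.0 - 167.9.191.255) -> BORDER1
More-specific entries that do NOT match:
  167.9.191.40/29 (167.9.191.40 - 167.9.191.47) does not contain 167.9.191.38
  166.9.191.32/27 (166.9.191.32 - 166.9.191.63) does not contain 167.9.191.38
  167.9.191.160/27 (167.9.191.160 - 167.9.191.191) does not contain 167.9.191.38
  231.9.191.0/24 (231.9.191.0 - 231.9.191.255) does not contain 167.9.191.38
  167.9.187.0/24 (167.9.187.0 - 167.9.187.255) does not contain 167.9.191.38
  167.9.184.0/22 (167.9.184.0 - 167.9.187.255) does not contain 167.9.191.38
  167.9.160.0/20 (167.9.160.0 - 167.9.175.255) does not contain 167.9.191.38
Longest matching prefix is /19 -> next hop BORDER1.

BORDER1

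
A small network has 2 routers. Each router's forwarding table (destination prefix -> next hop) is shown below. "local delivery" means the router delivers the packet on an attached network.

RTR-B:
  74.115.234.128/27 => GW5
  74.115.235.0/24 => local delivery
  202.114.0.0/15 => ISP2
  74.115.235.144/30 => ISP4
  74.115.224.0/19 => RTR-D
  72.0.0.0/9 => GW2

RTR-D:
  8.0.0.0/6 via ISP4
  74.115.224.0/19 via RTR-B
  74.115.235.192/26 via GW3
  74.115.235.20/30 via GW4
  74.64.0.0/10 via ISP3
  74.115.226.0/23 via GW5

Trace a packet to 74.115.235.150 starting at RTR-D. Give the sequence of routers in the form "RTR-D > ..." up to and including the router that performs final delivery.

RTR-D > RTR-B

At RTR-D: longest match for 74.115.235.150 is 74.115.224.0/19 -> RTR-B
At RTR-B: longest match for 74.115.235.150 is 74.115.235.0/24 -> local delivery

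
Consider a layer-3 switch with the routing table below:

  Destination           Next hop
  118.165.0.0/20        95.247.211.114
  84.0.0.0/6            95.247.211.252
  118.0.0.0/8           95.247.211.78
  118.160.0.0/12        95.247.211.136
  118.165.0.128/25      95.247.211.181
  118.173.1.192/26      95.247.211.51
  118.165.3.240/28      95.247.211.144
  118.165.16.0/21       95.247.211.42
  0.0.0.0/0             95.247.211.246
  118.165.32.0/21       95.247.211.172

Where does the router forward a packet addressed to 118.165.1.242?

Routes whose prefix contains 118.165.1.242:
  0.0.0.0/0 (default, matches everything) -> 95.247.211.246
  118.0.0.0/8 (118.0.0.0 - 118.255.255.255) -> 95.247.211.78
  118.160.0.0/12 (118.160.0.0 - 118.175.255.255) -> 95.247.211.136
  118.165.0.0/20 (118.165.0.0 - 118.165.15.255) -> 95.247.211.114
More-specific entries that do NOT match:
  118.165.3.240/28 (118.165.3.240 - 118.165.3.255) does not contain 118.165.1.242
  118.173.1.192/26 (118.173.1.192 - 118.173.1.255) does not contain 118.165.1.242
  118.165.0.128/25 (118.165.0.128 - 118.165.0.255) does not contain 118.165.1.242
  118.165.16.0/21 (118.165.16.0 - 118.165.23.255) does not contain 118.165.1.242
  118.165.32.0/21 (118.165.32.0 - 118.165.39.255) does not contain 118.165.1.242
Longest matching prefix is /20 -> next hop 95.247.211.114.

95.247.211.114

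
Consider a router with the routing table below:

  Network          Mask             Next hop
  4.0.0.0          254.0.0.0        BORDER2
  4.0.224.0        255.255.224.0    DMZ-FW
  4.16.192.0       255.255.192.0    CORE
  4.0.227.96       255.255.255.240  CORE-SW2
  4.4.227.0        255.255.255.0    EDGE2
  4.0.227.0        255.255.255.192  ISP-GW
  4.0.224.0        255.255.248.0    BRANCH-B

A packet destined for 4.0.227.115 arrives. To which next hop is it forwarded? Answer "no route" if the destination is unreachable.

BRANCH-B

Routes whose prefix contains 4.0.227.115:
  4.0.0.0/7 (4.0.0.0 - 5.255.255.255) -> BORDER2
  4.0.224.0/19 (4.0.224.0 - 4.0.255.255) -> DMZ-FW
  4.0.224.0/21 (4.0.224.0 - 4.0.231.255) -> BRANCH-B
More-specific entries that do NOT match:
  4.0.227.96/28 (4.0.227.96 - 4.0.227.111) does not contain 4.0.227.115
  4.0.227.0/26 (4.0.227.0 - 4.0.227.63) does not contain 4.0.227.115
  4.4.227.0/24 (4.4.227.0 - 4.4.227.255) does not contain 4.0.227.115
Longest matching prefix is /21 -> next hop BRANCH-B.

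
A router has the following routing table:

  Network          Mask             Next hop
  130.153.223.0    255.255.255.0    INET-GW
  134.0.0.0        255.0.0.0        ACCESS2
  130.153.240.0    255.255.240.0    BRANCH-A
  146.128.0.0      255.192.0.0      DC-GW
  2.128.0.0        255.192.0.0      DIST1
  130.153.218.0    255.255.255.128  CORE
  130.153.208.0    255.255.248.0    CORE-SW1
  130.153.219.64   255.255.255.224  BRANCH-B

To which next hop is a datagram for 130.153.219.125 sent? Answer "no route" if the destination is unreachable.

no route

No entry's prefix contains 130.153.219.125; there is no default route.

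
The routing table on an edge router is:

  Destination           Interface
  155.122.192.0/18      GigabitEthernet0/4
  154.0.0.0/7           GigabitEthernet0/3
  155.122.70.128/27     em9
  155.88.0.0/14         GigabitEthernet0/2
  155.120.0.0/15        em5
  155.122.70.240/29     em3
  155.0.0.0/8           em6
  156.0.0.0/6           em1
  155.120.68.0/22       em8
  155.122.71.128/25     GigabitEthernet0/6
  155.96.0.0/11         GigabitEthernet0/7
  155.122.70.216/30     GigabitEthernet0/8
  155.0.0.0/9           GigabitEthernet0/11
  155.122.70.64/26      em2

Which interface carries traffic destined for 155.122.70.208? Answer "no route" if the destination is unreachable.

Routes whose prefix contains 155.122.70.208:
  154.0.0.0/7 (154.0.0.0 - 155.255.255.255) -> GigabitEthernet0/3
  155.0.0.0/8 (155.0.0.0 - 155.255.255.255) -> em6
  155.0.0.0/9 (155.0.0.0 - 155.127.255.255) -> GigabitEthernet0/11
  155.96.0.0/11 (155.96.0.0 - 155.127.255.255) -> GigabitEthernet0/7
More-specific entries that do NOT match:
  155.122.70.216/30 (155.122.70.216 - 155.122.70.219) does not contain 155.122.70.208
  155.122.70.240/29 (155.122.70.240 - 155.122.70.247) does not contain 155.122.70.208
  155.122.70.128/27 (155.122.70.128 - 155.122.70.159) does not contain 155.122.70.208
  155.122.70.64/26 (155.122.70.64 - 155.122.70.127) does not contain 155.122.70.208
  155.122.71.128/25 (155.122.71.128 - 155.122.71.255) does not contain 155.122.70.208
  155.120.68.0/22 (155.120.68.0 - 155.120.71.255) does not contain 155.122.70.208
  155.122.192.0/18 (155.122.192.0 - 155.122.255.255) does not contain 155.122.70.208
  155.120.0.0/15 (155.120.0.0 - 155.121.255.255) does not contain 155.122.70.208
  155.88.0.0/14 (155.88.0.0 - 155.91.255.255) does not contain 155.122.70.208
Longest matching prefix is /11 -> interface GigabitEthernet0/7.

GigabitEthernet0/7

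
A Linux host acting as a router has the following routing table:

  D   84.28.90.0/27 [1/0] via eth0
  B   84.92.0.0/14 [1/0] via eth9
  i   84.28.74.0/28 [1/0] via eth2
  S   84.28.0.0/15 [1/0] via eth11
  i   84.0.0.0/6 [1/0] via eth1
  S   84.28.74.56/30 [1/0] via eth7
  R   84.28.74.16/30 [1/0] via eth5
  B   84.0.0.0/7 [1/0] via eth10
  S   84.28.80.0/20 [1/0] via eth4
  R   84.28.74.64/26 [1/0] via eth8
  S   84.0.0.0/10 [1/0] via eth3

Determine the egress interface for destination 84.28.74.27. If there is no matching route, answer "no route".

Routes whose prefix contains 84.28.74.27:
  84.0.0.0/6 (84.0.0.0 - 87.255.255.255) -> eth1
  84.0.0.0/7 (84.0.0.0 - 85.255.255.255) -> eth10
  84.0.0.0/10 (84.0.0.0 - 84.63.255.255) -> eth3
  84.28.0.0/15 (84.28.0.0 - 84.29.255.255) -> eth11
More-specific entries that do NOT match:
  84.28.74.56/30 (84.28.74.56 - 84.28.74.59) does not contain 84.28.74.27
  84.28.74.16/30 (84.28.74.16 - 84.28.74.19) does not contain 84.28.74.27
  84.28.74.0/28 (84.28.74.0 - 84.28.74.15) does not contain 84.28.74.27
  84.28.90.0/27 (84.28.90.0 - 84.28.90.31) does not contain 84.28.74.27
  84.28.74.64/26 (84.28.74.64 - 84.28.74.127) does not contain 84.28.74.27
  84.28.80.0/20 (84.28.80.0 - 84.28.95.255) does not contain 84.28.74.27
Longest matching prefix is /15 -> interface eth11.

eth11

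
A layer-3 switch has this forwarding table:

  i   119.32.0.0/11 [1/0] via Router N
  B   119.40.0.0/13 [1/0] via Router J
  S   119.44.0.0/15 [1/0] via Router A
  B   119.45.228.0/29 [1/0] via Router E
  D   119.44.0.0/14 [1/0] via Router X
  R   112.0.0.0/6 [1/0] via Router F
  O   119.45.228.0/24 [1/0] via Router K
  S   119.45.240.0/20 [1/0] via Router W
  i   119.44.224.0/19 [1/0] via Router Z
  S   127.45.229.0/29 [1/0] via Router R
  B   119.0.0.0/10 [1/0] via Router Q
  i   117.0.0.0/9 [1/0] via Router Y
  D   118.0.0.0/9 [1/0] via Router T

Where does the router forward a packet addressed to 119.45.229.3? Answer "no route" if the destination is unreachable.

Router A

Routes whose prefix contains 119.45.229.3:
  119.0.0.0/10 (119.0.0.0 - 119.63.255.255) -> Router Q
  119.32.0.0/11 (119.32.0.0 - 119.63.255.255) -> Router N
  119.40.0.0/13 (119.40.0.0 - 119.47.255.255) -> Router J
  119.44.0.0/14 (119.44.0.0 - 119.47.255.255) -> Router X
  119.44.0.0/15 (119.44.0.0 - 119.45.255.255) -> Router A
More-specific entries that do NOT match:
  119.45.228.0/29 (119.45.228.0 - 119.45.228.7) does not contain 119.45.229.3
  127.45.229.0/29 (127.45.229.0 - 127.45.229.7) does not contain 119.45.229.3
  119.45.228.0/24 (119.45.228.0 - 119.45.228.255) does not contain 119.45.229.3
  119.45.240.0/20 (119.45.240.0 - 119.45.255.255) does not contain 119.45.229.3
  119.44.224.0/19 (119.44.224.0 - 119.44.255.255) does not contain 119.45.229.3
Longest matching prefix is /15 -> next hop Router A.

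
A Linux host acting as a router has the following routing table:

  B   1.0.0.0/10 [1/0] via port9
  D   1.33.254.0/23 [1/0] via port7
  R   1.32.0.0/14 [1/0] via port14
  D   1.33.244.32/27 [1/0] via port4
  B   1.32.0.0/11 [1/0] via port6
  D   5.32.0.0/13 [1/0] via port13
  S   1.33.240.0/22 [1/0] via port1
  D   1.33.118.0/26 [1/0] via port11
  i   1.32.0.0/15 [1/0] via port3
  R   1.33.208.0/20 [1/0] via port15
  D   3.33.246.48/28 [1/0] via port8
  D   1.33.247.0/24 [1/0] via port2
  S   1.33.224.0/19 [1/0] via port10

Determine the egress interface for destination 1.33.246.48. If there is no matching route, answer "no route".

Routes whose prefix contains 1.33.246.48:
  1.0.0.0/10 (1.0.0.0 - 1.63.255.255) -> port9
  1.32.0.0/11 (1.32.0.0 - 1.63.255.255) -> port6
  1.32.0.0/14 (1.32.0.0 - 1.35.255.255) -> port14
  1.32.0.0/15 (1.32.0.0 - 1.33.255.255) -> port3
  1.33.224.0/19 (1.33.224.0 - 1.33.255.255) -> port10
More-specific entries that do NOT match:
  3.33.246.48/28 (3.33.246.48 - 3.33.246.63) does not contain 1.33.246.48
  1.33.244.32/27 (1.33.244.32 - 1.33.244.63) does not contain 1.33.246.48
  1.33.118.0/26 (1.33.118.0 - 1.33.118.63) does not contain 1.33.246.48
  1.33.247.0/24 (1.33.247.0 - 1.33.247.255) does not contain 1.33.246.48
  1.33.254.0/23 (1.33.254.0 - 1.33.255.255) does not contain 1.33.246.48
  1.33.240.0/22 (1.33.240.0 - 1.33.243.255) does not contain 1.33.246.48
  1.33.208.0/20 (1.33.208.0 - 1.33.223.255) does not contain 1.33.246.48
Longest matching prefix is /19 -> interface port10.

port10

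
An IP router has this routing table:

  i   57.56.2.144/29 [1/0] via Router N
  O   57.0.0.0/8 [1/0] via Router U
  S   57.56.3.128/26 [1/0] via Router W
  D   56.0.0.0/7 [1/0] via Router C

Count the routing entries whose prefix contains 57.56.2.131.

2

Prefixes containing 57.56.2.131:
  56.0.0.0/7 (56.0.0.0 - 57.255.255.255)
  57.0.0.0/8 (57.0.0.0 - 57.255.255.255)
Total matching entries: 2.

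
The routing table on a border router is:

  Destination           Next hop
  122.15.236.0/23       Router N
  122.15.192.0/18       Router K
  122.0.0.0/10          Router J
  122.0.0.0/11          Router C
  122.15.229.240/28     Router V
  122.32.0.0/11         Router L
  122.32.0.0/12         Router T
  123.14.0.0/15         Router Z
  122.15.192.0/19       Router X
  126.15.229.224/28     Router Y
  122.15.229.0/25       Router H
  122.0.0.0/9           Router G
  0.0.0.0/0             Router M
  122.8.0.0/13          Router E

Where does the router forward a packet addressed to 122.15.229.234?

Router K

Routes whose prefix contains 122.15.229.234:
  0.0.0.0/0 (default, matches everything) -> Router M
  122.0.0.0/9 (122.0.0.0 - 122.127.255.255) -> Router G
  122.0.0.0/10 (122.0.0.0 - 122.63.255.255) -> Router J
  122.0.0.0/11 (122.0.0.0 - 122.31.255.255) -> Router C
  122.8.0.0/13 (122.8.0.0 - 122.15.255.255) -> Router E
  122.15.192.0/18 (122.15.192.0 - 122.15.255.255) -> Router K
More-specific entries that do NOT match:
  122.15.229.240/28 (122.15.229.240 - 122.15.229.255) does not contain 122.15.229.234
  126.15.229.224/28 (126.15.229.224 - 126.15.229.239) does not contain 122.15.229.234
  122.15.229.0/25 (122.15.229.0 - 122.15.229.127) does not contain 122.15.229.234
  122.15.236.0/23 (122.15.236.0 - 122.15.237.255) does not contain 122.15.229.234
  122.15.192.0/19 (122.15.192.0 - 122.15.223.255) does not contain 122.15.229.234
Longest matching prefix is /18 -> next hop Router K.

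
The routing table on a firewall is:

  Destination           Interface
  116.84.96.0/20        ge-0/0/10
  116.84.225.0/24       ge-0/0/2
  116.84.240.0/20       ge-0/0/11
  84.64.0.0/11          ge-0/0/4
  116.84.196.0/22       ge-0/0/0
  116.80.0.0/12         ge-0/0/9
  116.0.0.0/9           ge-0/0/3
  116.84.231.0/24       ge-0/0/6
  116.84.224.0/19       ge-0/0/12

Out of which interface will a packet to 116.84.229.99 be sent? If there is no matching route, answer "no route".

Routes whose prefix contains 116.84.229.99:
  116.0.0.0/9 (116.0.0.0 - 116.127.255.255) -> ge-0/0/3
  116.80.0.0/12 (116.80.0.0 - 116.95.255.255) -> ge-0/0/9
  116.84.224.0/19 (116.84.224.0 - 116.84.255.255) -> ge-0/0/12
More-specific entries that do NOT match:
  116.84.225.0/24 (116.84.225.0 - 116.84.225.255) does not contain 116.84.229.99
  116.84.231.0/24 (116.84.231.0 - 116.84.231.255) does not contain 116.84.229.99
  116.84.196.0/22 (116.84.196.0 - 116.84.199.255) does not contain 116.84.229.99
  116.84.96.0/20 (116.84.96.0 - 116.84.111.255) does not contain 116.84.229.99
  116.84.240.0/20 (116.84.240.0 - 116.84.255.255) does not contain 116.84.229.99
Longest matching prefix is /19 -> interface ge-0/0/12.

ge-0/0/12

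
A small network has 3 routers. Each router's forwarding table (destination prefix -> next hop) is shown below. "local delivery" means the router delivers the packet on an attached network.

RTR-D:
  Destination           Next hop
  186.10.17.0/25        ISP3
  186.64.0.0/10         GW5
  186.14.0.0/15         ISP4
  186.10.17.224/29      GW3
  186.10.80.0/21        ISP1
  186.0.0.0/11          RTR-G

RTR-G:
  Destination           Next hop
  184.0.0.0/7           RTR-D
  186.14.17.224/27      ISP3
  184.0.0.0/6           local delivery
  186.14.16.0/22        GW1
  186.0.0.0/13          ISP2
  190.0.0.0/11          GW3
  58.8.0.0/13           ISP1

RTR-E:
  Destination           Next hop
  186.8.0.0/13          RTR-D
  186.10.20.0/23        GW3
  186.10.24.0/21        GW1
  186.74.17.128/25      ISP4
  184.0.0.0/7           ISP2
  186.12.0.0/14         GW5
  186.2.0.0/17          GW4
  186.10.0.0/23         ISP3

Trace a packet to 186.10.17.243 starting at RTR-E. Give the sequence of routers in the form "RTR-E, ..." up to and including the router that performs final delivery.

RTR-E, RTR-D, RTR-G

At RTR-E: longest match for 186.10.17.243 is 186.8.0.0/13 -> RTR-D
At RTR-D: longest match for 186.10.17.243 is 186.0.0.0/11 -> RTR-G
At RTR-G: longest match for 186.10.17.243 is 184.0.0.0/6 -> local delivery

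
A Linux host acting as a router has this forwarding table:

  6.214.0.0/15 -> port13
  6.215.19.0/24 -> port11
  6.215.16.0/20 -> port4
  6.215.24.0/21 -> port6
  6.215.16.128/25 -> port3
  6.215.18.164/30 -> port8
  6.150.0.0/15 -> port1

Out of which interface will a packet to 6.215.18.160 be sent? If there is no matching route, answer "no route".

Routes whose prefix contains 6.215.18.160:
  6.214.0.0/15 (6.214.0.0 - 6.215.255.255) -> port13
  6.215.16.0/20 (6.215.16.0 - 6.215.31.255) -> port4
More-specific entries that do NOT match:
  6.215.18.164/30 (6.215.18.164 - 6.215.18.167) does not contain 6.215.18.160
  6.215.16.128/25 (6.215.16.128 - 6.215.16.255) does not contain 6.215.18.160
  6.215.19.0/24 (6.215.19.0 - 6.215.19.255) does not contain 6.215.18.160
  6.215.24.0/21 (6.215.24.0 - 6.215.31.255) does not contain 6.215.18.160
Longest matching prefix is /20 -> interface port4.

port4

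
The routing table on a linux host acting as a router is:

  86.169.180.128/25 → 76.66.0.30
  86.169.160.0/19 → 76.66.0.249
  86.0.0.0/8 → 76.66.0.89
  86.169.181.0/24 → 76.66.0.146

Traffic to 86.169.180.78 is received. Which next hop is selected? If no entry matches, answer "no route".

Routes whose prefix contains 86.169.180.78:
  86.0.0.0/8 (86.0.0.0 - 86.255.255.255) -> 76.66.0.89
  86.169.160.0/19 (86.169.160.0 - 86.169.191.255) -> 76.66.0.249
More-specific entries that do NOT match:
  86.169.180.128/25 (86.169.180.128 - 86.169.180.255) does not contain 86.169.180.78
  86.169.181.0/24 (86.169.181.0 - 86.169.181.255) does not contain 86.169.180.78
Longest matching prefix is /19 -> next hop 76.66.0.249.

76.66.0.249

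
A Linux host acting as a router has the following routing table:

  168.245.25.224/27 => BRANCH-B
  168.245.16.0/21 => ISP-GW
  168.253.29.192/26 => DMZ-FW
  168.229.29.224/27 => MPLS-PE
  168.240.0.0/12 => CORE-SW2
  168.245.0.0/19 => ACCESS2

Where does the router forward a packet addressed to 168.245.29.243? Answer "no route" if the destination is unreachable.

ACCESS2

Routes whose prefix contains 168.245.29.243:
  168.240.0.0/12 (168.240.0.0 - 168.255.255.255) -> CORE-SW2
  168.245.0.0/19 (168.245.0.0 - 168.245.31.255) -> ACCESS2
More-specific entries that do NOT match:
  168.245.25.224/27 (168.245.25.224 - 168.245.25.255) does not contain 168.245.29.243
  168.229.29.224/27 (168.229.29.224 - 168.229.29.255) does not contain 168.245.29.243
  168.253.29.192/26 (168.253.29.192 - 168.253.29.255) does not contain 168.245.29.243
  168.245.16.0/21 (168.245.16.0 - 168.245.23.255) does not contain 168.245.29.243
Longest matching prefix is /19 -> next hop ACCESS2.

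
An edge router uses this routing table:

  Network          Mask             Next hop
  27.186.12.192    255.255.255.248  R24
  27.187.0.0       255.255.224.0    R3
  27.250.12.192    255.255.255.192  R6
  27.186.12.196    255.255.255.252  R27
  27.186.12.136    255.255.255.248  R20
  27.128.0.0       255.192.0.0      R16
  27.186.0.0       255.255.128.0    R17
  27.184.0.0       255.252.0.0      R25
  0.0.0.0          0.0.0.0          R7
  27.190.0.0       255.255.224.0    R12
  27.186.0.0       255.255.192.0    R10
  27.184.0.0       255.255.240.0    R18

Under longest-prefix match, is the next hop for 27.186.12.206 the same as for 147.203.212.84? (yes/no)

27.186.12.206: longest match 27.186.0.0/18 -> R10
147.203.212.84: longest match 0.0.0.0/0 -> R7

no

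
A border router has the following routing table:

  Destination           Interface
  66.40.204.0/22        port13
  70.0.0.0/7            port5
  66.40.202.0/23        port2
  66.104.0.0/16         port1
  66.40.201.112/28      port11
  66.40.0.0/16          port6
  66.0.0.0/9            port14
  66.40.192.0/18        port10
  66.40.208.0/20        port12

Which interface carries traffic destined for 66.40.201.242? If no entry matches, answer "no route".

Routes whose prefix contains 66.40.201.242:
  66.0.0.0/9 (66.0.0.0 - 66.127.255.255) -> port14
  66.40.0.0/16 (66.40.0.0 - 66.40.255.255) -> port6
  66.40.192.0/18 (66.40.192.0 - 66.40.255.255) -> port10
More-specific entries that do NOT match:
  66.40.201.112/28 (66.40.201.112 - 66.40.201.127) does not contain 66.40.201.242
  66.40.202.0/23 (66.40.202.0 - 66.40.203.255) does not contain 66.40.201.242
  66.40.204.0/22 (66.40.204.0 - 66.40.207.255) does not contain 66.40.201.242
  66.40.208.0/20 (66.40.208.0 - 66.40.223.255) does not contain 66.40.201.242
Longest matching prefix is /18 -> interface port10.

port10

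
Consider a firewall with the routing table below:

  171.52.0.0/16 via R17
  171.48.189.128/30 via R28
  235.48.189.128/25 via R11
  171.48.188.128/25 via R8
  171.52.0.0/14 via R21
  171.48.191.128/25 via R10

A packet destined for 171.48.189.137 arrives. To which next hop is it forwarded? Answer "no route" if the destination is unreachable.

no route

No entry's prefix contains 171.48.189.137; there is no default route.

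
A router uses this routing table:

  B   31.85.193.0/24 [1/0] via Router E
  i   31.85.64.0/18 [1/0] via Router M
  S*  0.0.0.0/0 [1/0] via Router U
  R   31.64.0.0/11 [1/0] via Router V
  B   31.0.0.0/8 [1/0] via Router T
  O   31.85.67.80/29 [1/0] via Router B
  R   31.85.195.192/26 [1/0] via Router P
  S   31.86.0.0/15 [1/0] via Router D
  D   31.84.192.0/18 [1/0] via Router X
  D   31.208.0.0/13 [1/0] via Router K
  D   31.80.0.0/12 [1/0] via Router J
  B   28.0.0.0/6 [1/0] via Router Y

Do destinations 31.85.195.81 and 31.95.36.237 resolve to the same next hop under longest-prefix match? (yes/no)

yes

31.85.195.81: longest match 31.80.0.0/12 -> Router J
31.95.36.237: longest match 31.80.0.0/12 -> Router J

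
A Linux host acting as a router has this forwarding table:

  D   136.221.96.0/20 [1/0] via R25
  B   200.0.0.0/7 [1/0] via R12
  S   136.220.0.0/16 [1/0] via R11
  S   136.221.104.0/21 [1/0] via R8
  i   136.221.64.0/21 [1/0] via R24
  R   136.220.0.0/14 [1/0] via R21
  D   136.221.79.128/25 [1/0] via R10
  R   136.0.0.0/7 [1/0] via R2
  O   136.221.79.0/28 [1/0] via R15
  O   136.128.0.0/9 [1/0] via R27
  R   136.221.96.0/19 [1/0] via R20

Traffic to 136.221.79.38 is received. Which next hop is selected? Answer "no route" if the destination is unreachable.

Routes whose prefix contains 136.221.79.38:
  136.0.0.0/7 (136.0.0.0 - 137.255.255.255) -> R2
  136.128.0.0/9 (136.128.0.0 - 136.255.255.255) -> R27
  136.220.0.0/14 (136.220.0.0 - 136.223.255.255) -> R21
More-specific entries that do NOT match:
  136.221.79.0/28 (136.221.79.0 - 136.221.79.15) does not contain 136.221.79.38
  136.221.79.128/25 (136.221.79.128 - 136.221.79.255) does not contain 136.221.79.38
  136.221.104.0/21 (136.221.104.0 - 136.221.111.255) does not contain 136.221.79.38
  136.221.64.0/21 (136.221.64.0 - 136.221.71.255) does not contain 136.221.79.38
  136.221.96.0/20 (136.221.96.0 - 136.221.111.255) does not contain 136.221.79.38
  136.221.96.0/19 (136.221.96.0 - 136.221.127.255) does not contain 136.221.79.38
  136.220.0.0/16 (136.220.0.0 - 136.220.255.255) does not contain 136.221.79.38
Longest matching prefix is /14 -> next hop R21.

R21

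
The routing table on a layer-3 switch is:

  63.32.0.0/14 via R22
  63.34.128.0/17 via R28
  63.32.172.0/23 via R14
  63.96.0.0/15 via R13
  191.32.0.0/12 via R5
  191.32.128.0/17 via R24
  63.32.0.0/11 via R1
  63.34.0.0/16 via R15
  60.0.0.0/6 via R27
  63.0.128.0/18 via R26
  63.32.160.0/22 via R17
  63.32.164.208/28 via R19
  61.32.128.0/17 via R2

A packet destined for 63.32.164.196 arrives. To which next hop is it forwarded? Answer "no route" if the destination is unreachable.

Routes whose prefix contains 63.32.164.196:
  60.0.0.0/6 (60.0.0.0 - 63.255.255.255) -> R27
  63.32.0.0/11 (63.32.0.0 - 63.63.255.255) -> R1
  63.32.0.0/14 (63.32.0.0 - 63.35.255.255) -> R22
More-specific entries that do NOT match:
  63.32.164.208/28 (63.32.164.208 - 63.32.164.223) does not contain 63.32.164.196
  63.32.172.0/23 (63.32.172.0 - 63.32.173.255) does not contain 63.32.164.196
  63.32.160.0/22 (63.32.160.0 - 63.32.163.255) does not contain 63.32.164.196
  63.0.128.0/18 (63.0.128.0 - 63.0.191.255) does not contain 63.32.164.196
  63.34.128.0/17 (63.34.128.0 - 63.34.255.255) does not contain 63.32.164.196
  191.32.128.0/17 (191.32.128.0 - 191.32.255.255) does not contain 63.32.164.196
  61.32.128.0/17 (61.32.128.0 - 61.32.255.255) does not contain 63.32.164.196
  63.34.0.0/16 (63.34.0.0 - 63.34.255.255) does not contain 63.32.164.196
  63.96.0.0/15 (63.96.0.0 - 63.97.255.255) does not contain 63.32.164.196
Longest matching prefix is /14 -> next hop R22.

R22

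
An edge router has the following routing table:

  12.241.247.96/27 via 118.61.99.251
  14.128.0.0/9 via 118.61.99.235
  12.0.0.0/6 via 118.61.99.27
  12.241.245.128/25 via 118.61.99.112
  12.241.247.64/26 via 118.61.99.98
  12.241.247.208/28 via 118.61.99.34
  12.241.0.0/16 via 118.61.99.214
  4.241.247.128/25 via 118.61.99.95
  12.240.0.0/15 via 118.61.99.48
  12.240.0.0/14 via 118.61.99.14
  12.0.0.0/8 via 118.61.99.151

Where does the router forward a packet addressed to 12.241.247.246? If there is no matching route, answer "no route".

118.61.99.214

Routes whose prefix contains 12.241.247.246:
  12.0.0.0/6 (12.0.0.0 - 15.255.255.255) -> 118.61.99.27
  12.0.0.0/8 (12.0.0.0 - 12.255.255.255) -> 118.61.99.151
  12.240.0.0/14 (12.240.0.0 - 12.243.255.255) -> 118.61.99.14
  12.240.0.0/15 (12.240.0.0 - 12.241.255.255) -> 118.61.99.48
  12.241.0.0/16 (12.241.0.0 - 12.241.255.255) -> 118.61.99.214
More-specific entries that do NOT match:
  12.241.247.208/28 (12.241.247.208 - 12.241.247.223) does not contain 12.241.247.246
  12.241.247.96/27 (12.241.247.96 - 12.241.247.127) does not contain 12.241.247.246
  12.241.247.64/26 (12.241.247.64 - 12.241.247.127) does not contain 12.241.247.246
  12.241.245.128/25 (12.241.245.128 - 12.241.245.255) does not contain 12.241.247.246
  4.241.247.128/25 (4.241.247.128 - 4.241.247.255) does not contain 12.241.247.246
Longest matching prefix is /16 -> next hop 118.61.99.214.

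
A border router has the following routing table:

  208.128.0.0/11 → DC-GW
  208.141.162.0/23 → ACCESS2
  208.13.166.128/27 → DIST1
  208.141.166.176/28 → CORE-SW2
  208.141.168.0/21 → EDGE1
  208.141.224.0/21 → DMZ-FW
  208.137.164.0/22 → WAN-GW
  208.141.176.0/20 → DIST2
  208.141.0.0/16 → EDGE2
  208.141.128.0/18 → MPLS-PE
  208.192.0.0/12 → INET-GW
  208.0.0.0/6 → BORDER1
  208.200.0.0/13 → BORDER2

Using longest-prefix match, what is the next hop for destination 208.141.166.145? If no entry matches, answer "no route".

MPLS-PE

Routes whose prefix contains 208.141.166.145:
  208.0.0.0/6 (208.0.0.0 - 211.255.255.255) -> BORDER1
  208.128.0.0/11 (208.128.0.0 - 208.159.255.255) -> DC-GW
  208.141.0.0/16 (208.141.0.0 - 208.141.255.255) -> EDGE2
  208.141.128.0/18 (208.141.128.0 - 208.141.191.255) -> MPLS-PE
More-specific entries that do NOT match:
  208.141.166.176/28 (208.141.166.176 - 208.141.166.191) does not contain 208.141.166.145
  208.13.166.128/27 (208.13.166.128 - 208.13.166.159) does not contain 208.141.166.145
  208.141.162.0/23 (208.141.162.0 - 208.141.163.255) does not contain 208.141.166.145
  208.137.164.0/22 (208.137.164.0 - 208.137.167.255) does not contain 208.141.166.145
  208.141.168.0/21 (208.141.168.0 - 208.141.175.255) does not contain 208.141.166.145
  208.141.224.0/21 (208.141.224.0 - 208.141.231.255) does not contain 208.141.166.145
  208.141.176.0/20 (208.141.176.0 - 208.141.191.255) does not contain 208.141.166.145
Longest matching prefix is /18 -> next hop MPLS-PE.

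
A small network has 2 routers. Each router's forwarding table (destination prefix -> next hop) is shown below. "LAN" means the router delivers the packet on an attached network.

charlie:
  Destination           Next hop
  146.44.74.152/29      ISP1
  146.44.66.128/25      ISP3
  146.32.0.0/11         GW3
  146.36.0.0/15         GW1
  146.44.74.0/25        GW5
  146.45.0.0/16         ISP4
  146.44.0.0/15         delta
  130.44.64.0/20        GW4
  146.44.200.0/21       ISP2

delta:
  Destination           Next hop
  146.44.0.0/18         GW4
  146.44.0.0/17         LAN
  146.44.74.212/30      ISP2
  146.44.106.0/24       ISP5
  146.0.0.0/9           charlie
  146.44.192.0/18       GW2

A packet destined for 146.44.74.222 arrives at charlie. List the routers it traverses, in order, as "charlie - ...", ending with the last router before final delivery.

charlie - delta

At charlie: longest match for 146.44.74.222 is 146.44.0.0/15 -> delta
At delta: longest match for 146.44.74.222 is 146.44.0.0/17 -> LAN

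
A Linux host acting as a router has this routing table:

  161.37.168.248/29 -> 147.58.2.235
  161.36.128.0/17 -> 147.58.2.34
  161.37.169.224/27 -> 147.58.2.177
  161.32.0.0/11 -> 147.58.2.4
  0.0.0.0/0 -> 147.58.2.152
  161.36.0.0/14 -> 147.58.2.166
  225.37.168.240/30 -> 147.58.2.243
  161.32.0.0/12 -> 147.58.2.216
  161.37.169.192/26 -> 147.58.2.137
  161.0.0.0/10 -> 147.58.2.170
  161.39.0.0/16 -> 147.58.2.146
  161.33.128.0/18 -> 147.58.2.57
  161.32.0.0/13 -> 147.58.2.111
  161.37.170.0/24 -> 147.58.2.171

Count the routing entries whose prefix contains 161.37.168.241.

6

Prefixes containing 161.37.168.241:
  0.0.0.0/0 (default, matches everything)
  161.0.0.0/10 (161.0.0.0 - 161.63.255.255)
  161.32.0.0/11 (161.32.0.0 - 161.63.255.255)
  161.32.0.0/12 (161.32.0.0 - 161.47.255.255)
  161.32.0.0/13 (161.32.0.0 - 161.39.255.255)
  161.36.0.0/14 (161.36.0.0 - 161.39.255.255)
Total matching entries: 6.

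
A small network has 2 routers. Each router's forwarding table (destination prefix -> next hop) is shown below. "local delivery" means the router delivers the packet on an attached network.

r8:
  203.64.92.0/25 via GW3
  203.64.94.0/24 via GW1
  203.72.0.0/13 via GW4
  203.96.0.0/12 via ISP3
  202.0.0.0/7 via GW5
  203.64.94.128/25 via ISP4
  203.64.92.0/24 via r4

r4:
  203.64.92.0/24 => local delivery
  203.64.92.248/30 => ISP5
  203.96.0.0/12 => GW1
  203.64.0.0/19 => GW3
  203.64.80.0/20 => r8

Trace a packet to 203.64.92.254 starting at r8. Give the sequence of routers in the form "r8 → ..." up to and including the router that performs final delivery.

At r8: longest match for 203.64.92.254 is 203.64.92.0/24 -> r4
At r4: longest match for 203.64.92.254 is 203.64.92.0/24 -> local delivery

r8 → r4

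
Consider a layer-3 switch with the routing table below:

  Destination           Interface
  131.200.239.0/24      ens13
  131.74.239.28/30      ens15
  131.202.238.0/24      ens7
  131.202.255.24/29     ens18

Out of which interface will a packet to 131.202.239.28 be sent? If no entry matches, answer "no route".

no route

No entry's prefix contains 131.202.239.28; there is no default route.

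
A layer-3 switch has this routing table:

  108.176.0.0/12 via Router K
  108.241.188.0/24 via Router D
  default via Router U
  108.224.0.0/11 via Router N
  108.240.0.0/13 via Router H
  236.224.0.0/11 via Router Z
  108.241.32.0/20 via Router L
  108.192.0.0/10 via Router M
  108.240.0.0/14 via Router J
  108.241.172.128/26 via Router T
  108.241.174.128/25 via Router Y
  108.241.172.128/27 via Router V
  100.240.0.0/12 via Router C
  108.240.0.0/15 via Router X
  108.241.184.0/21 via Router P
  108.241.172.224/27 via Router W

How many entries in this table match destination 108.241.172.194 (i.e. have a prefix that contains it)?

6

Prefixes containing 108.241.172.194:
  0.0.0.0/0 (default, matches everything)
  108.192.0.0/10 (108.192.0.0 - 108.255.255.255)
  108.224.0.0/11 (108.224.0.0 - 108.255.255.255)
  108.240.0.0/13 (108.240.0.0 - 108.247.255.255)
  108.240.0.0/14 (108.240.0.0 - 108.243.255.255)
  108.240.0.0/15 (108.240.0.0 - 108.241.255.255)
Total matching entries: 6.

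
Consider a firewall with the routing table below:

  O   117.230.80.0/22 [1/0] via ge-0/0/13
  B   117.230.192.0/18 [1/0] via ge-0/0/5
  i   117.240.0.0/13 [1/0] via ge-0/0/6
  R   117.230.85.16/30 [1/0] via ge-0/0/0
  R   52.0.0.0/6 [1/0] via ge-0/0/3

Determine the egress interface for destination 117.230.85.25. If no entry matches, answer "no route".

No entry's prefix contains 117.230.85.25; there is no default route.

no route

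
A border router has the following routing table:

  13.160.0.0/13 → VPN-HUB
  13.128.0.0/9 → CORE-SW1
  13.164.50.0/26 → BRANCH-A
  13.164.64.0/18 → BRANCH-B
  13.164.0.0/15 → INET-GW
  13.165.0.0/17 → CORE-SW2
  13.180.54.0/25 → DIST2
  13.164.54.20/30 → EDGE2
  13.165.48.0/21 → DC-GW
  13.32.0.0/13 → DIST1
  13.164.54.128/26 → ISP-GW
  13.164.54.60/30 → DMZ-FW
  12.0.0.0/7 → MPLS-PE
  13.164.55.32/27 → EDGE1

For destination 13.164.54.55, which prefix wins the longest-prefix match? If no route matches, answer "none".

13.164.0.0/15

Entries matching 13.164.54.55:
  12.0.0.0/7 (12.0.0.0 - 13.255.255.255)
  13.128.0.0/9 (13.128.0.0 - 13.255.255.255)
  13.160.0.0/13 (13.160.0.0 - 13.167.255.255)
  13.164.0.0/15 (13.164.0.0 - 13.165.255.255)
Most specific is 13.164.0.0/15.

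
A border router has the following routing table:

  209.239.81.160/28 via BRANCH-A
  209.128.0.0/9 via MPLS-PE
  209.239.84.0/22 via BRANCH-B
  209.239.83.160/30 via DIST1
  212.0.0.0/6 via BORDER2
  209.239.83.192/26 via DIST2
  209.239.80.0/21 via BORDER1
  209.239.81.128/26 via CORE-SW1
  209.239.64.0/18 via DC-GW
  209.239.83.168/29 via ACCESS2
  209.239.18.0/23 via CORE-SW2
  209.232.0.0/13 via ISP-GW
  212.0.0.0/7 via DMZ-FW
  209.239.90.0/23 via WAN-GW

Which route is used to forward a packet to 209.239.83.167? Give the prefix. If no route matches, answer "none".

Entries matching 209.239.83.167:
  209.128.0.0/9 (209.128.0.0 - 209.255.255.255)
  209.232.0.0/13 (209.232.0.0 - 209.239.255.255)
  209.239.64.0/18 (209.239.64.0 - 209.239.127.255)
  209.239.80.0/21 (209.239.80.0 - 209.239.87.255)
Most specific is 209.239.80.0/21.

209.239.80.0/21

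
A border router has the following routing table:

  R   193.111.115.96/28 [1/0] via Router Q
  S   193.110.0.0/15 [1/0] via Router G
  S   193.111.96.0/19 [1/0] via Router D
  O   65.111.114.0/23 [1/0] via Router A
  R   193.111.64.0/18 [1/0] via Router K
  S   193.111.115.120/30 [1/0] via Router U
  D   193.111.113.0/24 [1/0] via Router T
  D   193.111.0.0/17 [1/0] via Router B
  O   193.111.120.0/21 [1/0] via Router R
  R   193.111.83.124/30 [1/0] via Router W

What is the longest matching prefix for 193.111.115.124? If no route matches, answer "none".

Entries matching 193.111.115.124:
  193.110.0.0/15 (193.110.0.0 - 193.111.255.255)
  193.111.0.0/17 (193.111.0.0 - 193.111.127.255)
  193.111.64.0/18 (193.111.64.0 - 193.111.127.255)
  193.111.96.0/19 (193.111.96.0 - 193.111.127.255)
Most specific is 193.111.96.0/19.

193.111.96.0/19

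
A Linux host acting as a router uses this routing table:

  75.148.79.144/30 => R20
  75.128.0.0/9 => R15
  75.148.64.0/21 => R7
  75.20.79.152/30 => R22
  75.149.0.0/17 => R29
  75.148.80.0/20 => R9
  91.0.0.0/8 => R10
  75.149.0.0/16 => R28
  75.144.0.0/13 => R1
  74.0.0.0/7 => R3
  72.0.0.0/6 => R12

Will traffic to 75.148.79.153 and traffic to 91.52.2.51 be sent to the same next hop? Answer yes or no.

no

75.148.79.153: longest match 75.144.0.0/13 -> R1
91.52.2.51: longest match 91.0.0.0/8 -> R10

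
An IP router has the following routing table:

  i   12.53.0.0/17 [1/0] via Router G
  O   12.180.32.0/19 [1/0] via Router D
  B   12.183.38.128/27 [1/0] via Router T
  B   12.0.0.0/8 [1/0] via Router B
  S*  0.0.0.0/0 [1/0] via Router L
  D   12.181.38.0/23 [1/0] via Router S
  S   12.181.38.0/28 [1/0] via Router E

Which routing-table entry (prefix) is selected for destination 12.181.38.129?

Entries matching 12.181.38.129:
  0.0.0.0/0 (default, matches everything)
  12.0.0.0/8 (12.0.0.0 - 12.255.255.255)
  12.181.38.0/23 (12.181.38.0 - 12.181.39.255)
Most specific is 12.181.38.0/23.

12.181.38.0/23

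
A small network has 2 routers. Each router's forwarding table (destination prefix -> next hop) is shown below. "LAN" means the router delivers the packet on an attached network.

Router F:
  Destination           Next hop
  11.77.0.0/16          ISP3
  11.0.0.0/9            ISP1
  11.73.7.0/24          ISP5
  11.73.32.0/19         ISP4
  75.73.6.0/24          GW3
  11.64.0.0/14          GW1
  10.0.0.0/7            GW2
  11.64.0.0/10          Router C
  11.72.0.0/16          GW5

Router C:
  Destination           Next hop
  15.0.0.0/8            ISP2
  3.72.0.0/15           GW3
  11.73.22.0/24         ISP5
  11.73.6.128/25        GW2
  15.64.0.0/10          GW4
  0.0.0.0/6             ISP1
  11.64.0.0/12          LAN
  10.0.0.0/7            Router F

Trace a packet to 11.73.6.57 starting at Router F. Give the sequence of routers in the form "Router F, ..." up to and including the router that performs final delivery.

Router F, Router C

At Router F: longest match for 11.73.6.57 is 11.64.0.0/10 -> Router C
At Router C: longest match for 11.73.6.57 is 11.64.0.0/12 -> LAN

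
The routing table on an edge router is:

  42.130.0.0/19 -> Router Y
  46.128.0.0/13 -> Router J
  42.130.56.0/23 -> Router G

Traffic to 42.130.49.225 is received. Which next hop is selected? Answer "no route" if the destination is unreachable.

No entry's prefix contains 42.130.49.225; there is no default route.

no route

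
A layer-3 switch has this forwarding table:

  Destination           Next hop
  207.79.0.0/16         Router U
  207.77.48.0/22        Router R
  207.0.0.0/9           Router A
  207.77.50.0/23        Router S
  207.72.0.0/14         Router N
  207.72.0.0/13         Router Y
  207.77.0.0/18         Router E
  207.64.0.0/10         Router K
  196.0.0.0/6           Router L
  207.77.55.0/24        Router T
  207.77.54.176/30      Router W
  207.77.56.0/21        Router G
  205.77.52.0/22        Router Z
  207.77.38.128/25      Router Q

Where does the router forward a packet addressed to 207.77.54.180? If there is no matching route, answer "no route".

Routes whose prefix contains 207.77.54.180:
  207.0.0.0/9 (207.0.0.0 - 207.127.255.255) -> Router A
  207.64.0.0/10 (207.64.0.0 - 207.127.255.255) -> Router K
  207.72.0.0/13 (207.72.0.0 - 207.79.255.255) -> Router Y
  207.77.0.0/18 (207.77.0.0 - 207.77.63.255) -> Router E
More-specific entries that do NOT match:
  207.77.54.176/30 (207.77.54.176 - 207.77.54.179) does not contain 207.77.54.180
  207.77.38.128/25 (207.77.38.128 - 207.77.38.255) does not contain 207.77.54.180
  207.77.55.0/24 (207.77.55.0 - 207.77.55.255) does not contain 207.77.54.180
  207.77.50.0/23 (207.77.50.0 - 207.77.51.255) does not contain 207.77.54.180
  207.77.48.0/22 (207.77.48.0 - 207.77.51.255) does not contain 207.77.54.180
  205.77.52.0/22 (205.77.52.0 - 205.77.55.255) does not contain 207.77.54.180
  207.77.56.0/21 (207.77.56.0 - 207.77.63.255) does not contain 207.77.54.180
Longest matching prefix is /18 -> next hop Router E.

Router E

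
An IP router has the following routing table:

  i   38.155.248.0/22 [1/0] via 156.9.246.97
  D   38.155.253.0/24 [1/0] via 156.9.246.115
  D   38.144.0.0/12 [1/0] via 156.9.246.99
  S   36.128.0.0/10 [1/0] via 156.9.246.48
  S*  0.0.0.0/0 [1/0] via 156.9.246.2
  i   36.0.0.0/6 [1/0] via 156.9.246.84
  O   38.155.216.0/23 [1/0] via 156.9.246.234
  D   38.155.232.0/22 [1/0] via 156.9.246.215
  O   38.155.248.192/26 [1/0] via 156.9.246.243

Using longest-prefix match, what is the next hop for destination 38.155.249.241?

Routes whose prefix contains 38.155.249.241:
  0.0.0.0/0 (default, matches everything) -> 156.9.246.2
  36.0.0.0/6 (36.0.0.0 - 39.255.255.255) -> 156.9.246.84
  38.144.0.0/12 (38.144.0.0 - 38.159.255.255) -> 156.9.246.99
  38.155.248.0/22 (38.155.248.0 - 38.155.251.255) -> 156.9.246.97
More-specific entries that do NOT match:
  38.155.248.192/26 (38.155.248.192 - 38.155.248.255) does not contain 38.155.249.241
  38.155.253.0/24 (38.155.253.0 - 38.155.253.255) does not contain 38.155.249.241
  38.155.216.0/23 (38.155.216.0 - 38.155.217.255) does not contain 38.155.249.241
Longest matching prefix is /22 -> next hop 156.9.246.97.

156.9.246.97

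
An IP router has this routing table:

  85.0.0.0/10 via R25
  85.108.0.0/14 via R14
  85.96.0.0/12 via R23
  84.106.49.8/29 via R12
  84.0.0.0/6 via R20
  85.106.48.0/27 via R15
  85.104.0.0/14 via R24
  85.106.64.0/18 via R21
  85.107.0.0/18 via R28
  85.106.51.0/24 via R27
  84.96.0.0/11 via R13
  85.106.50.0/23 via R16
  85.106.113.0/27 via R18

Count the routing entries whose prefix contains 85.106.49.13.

3

Prefixes containing 85.106.49.13:
  84.0.0.0/6 (84.0.0.0 - 87.255.255.255)
  85.96.0.0/12 (85.96.0.0 - 85.111.255.255)
  85.104.0.0/14 (85.104.0.0 - 85.107.255.255)
Total matching entries: 3.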